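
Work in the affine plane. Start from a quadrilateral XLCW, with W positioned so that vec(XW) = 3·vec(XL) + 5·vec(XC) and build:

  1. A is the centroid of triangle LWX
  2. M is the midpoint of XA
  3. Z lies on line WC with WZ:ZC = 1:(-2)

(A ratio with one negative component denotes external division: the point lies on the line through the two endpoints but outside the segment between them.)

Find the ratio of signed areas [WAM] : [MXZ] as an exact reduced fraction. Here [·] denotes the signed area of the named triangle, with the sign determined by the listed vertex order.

[WAM]:[MXZ] = 5/6

Assign X = (0, 0), L = (1, 0), C = (0, 1), W = (3, 5) — the answer is frame-independent, so this choice is without loss of generality.
1. A is the centroid of triangle LWX ⇒ A = (4/3, 5/3)
2. M is the midpoint of XA ⇒ M = (2/3, 5/6)
3. Z lies on line WC with WZ:ZC = 1:(-2) ⇒ Z = (6, 9)
2·[WAM] = -5/6, 2·[MXZ] = -1
[WAM]:[MXZ] = -5/6:-1 = 5/6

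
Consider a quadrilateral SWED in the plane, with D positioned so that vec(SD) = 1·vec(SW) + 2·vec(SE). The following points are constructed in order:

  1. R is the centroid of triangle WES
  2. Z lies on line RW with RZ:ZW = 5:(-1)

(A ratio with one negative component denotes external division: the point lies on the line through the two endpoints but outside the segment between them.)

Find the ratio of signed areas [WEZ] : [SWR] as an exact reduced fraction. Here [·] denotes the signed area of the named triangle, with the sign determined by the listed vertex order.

Choose coordinates S = (0, 0), W = (1, 0), E = (0, 1), D = (1, 2).
1. R is the centroid of triangle WES ⇒ R = (1/3, 1/3)
2. Z lies on line RW with RZ:ZW = 5:(-1) ⇒ Z = (7/6, -1/12)
2·[WEZ] = -1/12, 2·[SWR] = 1/3
[WEZ]:[SWR] = -1/12:1/3 = -1/4

[WEZ]:[SWR] = -1/4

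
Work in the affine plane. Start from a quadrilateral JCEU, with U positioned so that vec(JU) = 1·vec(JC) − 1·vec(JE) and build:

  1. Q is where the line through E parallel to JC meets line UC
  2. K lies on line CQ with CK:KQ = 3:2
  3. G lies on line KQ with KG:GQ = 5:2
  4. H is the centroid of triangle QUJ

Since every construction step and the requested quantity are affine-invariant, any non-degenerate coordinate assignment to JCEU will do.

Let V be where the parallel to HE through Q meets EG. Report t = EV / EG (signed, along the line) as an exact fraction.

Work in coordinates with J = (0, 0), C = (1, 0), E = (0, 1), U = (1, -1).
1. Q is where the line through E parallel to JC meets line UC ⇒ Q = (1, 1)
2. K lies on line CQ with CK:KQ = 3:2 ⇒ K = (1, 3/5)
3. G lies on line KQ with KG:GQ = 5:2 ⇒ G = (1, 31/35)
4. H is the centroid of triangle QUJ ⇒ H = (2/3, 0)
through Q parallel to HE: direction (-2/3, 1); meets EG at V = (105/97, 85/97)
V = E + t·(G−E) with t = 105/97

t = 105/97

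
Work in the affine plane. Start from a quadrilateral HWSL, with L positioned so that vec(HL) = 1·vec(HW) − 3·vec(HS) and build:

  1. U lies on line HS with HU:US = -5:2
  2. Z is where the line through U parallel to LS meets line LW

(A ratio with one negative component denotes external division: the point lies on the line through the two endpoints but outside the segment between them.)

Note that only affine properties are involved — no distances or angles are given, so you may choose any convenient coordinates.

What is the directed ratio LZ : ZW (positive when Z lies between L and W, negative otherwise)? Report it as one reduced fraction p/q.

LZ:ZW = 2/7

Set H = (0, 0), W = (1, 0), S = (0, 1), L = (1, -3); any affine frame gives the same invariant.
1. U lies on line HS with HU:US = -5:2 ⇒ U = (0, 5/3)
2. Z is where the line through U parallel to LS meets line LW ⇒ Z = (1, -7/3)
Z = L + t·(W−L) with t = 2/9, so LZ:ZW = t:(1−t) = 2/9:7/9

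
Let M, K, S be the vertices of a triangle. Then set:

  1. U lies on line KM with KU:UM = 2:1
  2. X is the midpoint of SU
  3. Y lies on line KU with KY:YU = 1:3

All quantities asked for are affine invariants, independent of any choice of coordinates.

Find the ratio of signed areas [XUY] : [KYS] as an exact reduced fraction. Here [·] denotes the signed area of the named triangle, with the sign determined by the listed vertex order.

[XUY]:[KYS] = -3/2

Work in coordinates with M = (0, 0), K = (1, 0), S = (0, 1).
1. U lies on line KM with KU:UM = 2:1 ⇒ U = (1/3, 0)
2. X is the midpoint of SU ⇒ X = (1/6, 1/2)
3. Y lies on line KU with KY:YU = 1:3 ⇒ Y = (5/6, 0)
2·[XUY] = 1/4, 2·[KYS] = -1/6
[XUY]:[KYS] = 1/4:-1/6 = -3/2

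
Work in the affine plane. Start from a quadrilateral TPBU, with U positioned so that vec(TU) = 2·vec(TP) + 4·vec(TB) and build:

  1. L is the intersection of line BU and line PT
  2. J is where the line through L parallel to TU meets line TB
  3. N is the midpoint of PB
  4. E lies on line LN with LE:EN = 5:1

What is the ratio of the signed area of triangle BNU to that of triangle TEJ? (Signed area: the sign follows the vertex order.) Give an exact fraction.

Work in coordinates with T = (0, 0), P = (1, 0), B = (0, 1), U = (2, 4).
1. L is the intersection of line BU and line PT ⇒ L = (-2/3, 0)
2. J is where the line through L parallel to TU meets line TB ⇒ J = (0, 4/3)
3. N is the midpoint of PB ⇒ N = (1/2, 1/2)
4. E lies on line LN with LE:EN = 5:1 ⇒ E = (11/36, 5/12)
2·[BNU] = 5/2, 2·[TEJ] = 11/27
[BNU]:[TEJ] = 5/2:11/27 = 135/22

[BNU]:[TEJ] = 135/22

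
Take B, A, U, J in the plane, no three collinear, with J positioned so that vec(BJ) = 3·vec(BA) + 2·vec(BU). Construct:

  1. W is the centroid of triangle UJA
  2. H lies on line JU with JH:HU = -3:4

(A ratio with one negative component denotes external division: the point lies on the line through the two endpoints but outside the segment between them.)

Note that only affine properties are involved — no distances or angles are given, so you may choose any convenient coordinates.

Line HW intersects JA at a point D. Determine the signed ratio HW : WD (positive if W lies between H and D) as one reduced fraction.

Choose coordinates B = (0, 0), A = (1, 0), U = (0, 1), J = (3, 2).
1. W is the centroid of triangle UJA ⇒ W = (4/3, 1)
2. H lies on line JU with JH:HU = -3:4 ⇒ H = (12, 5)
line HW meets JA at D = (12/5, 7/5)
W = H + t·(D−H) with t = 10/9, so HW:WD = 10/9:-1/9

HW:WD = -10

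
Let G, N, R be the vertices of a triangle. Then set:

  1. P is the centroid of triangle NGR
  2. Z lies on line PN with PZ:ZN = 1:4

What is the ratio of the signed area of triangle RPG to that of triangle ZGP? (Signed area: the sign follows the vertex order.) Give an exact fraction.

Assign G = (0, 0), N = (1, 0), R = (0, 1) — the answer is frame-independent, so this choice is without loss of generality.
1. P is the centroid of triangle NGR ⇒ P = (1/3, 1/3)
2. Z lies on line PN with PZ:ZN = 1:4 ⇒ Z = (7/15, 4/15)
2·[RPG] = -1/3, 2·[ZGP] = -1/15
[RPG]:[ZGP] = -1/3:-1/15 = 5

[RPG]:[ZGP] = 5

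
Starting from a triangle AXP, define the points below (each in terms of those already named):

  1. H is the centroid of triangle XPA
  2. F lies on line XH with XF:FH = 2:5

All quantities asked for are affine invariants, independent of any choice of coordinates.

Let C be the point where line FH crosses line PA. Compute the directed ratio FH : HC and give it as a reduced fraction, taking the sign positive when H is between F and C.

Work in coordinates with A = (0, 0), X = (1, 0), P = (0, 1).
1. H is the centroid of triangle XPA ⇒ H = (1/3, 1/3)
2. F lies on line XH with XF:FH = 2:5 ⇒ F = (17/21, 2/21)
line FH meets PA at C = (0, 1/2)
H = F + t·(C−F) with t = 10/17, so FH:HC = 10/17:7/17

FH:HC = 10/7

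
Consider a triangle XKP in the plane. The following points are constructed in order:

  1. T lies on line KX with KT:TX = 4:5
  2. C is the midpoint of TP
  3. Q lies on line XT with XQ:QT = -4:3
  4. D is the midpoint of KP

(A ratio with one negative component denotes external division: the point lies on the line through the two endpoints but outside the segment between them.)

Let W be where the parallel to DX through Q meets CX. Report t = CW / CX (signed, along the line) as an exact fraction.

Choose coordinates X = (0, 0), K = (1, 0), P = (0, 1).
1. T lies on line KX with KT:TX = 4:5 ⇒ T = (5/9, 0)
2. C is the midpoint of TP ⇒ C = (5/18, 1/2)
3. Q lies on line XT with XQ:QT = -4:3 ⇒ Q = (20/9, 0)
4. D is the midpoint of KP ⇒ D = (1/2, 1/2)
through Q parallel to DX: direction (-1/2, -1/2); meets CX at W = (-25/9, -5)
W = C + t·(X−C) with t = 11

t = 11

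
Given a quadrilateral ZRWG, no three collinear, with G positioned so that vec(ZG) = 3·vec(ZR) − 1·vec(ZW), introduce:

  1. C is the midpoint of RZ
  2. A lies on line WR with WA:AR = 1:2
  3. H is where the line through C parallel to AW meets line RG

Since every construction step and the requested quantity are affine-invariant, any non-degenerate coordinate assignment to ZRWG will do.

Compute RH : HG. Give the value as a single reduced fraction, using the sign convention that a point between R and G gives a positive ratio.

Set Z = (0, 0), R = (1, 0), W = (0, 1), G = (3, -1); any affine frame gives the same invariant.
1. C is the midpoint of RZ ⇒ C = (1/2, 0)
2. A lies on line WR with WA:AR = 1:2 ⇒ A = (1/3, 2/3)
3. H is where the line through C parallel to AW meets line RG ⇒ H = (0, 1/2)
H = R + t·(G−R) with t = -1/2, so RH:HG = t:(1−t) = -1/2:3/2

RH:HG = -1/3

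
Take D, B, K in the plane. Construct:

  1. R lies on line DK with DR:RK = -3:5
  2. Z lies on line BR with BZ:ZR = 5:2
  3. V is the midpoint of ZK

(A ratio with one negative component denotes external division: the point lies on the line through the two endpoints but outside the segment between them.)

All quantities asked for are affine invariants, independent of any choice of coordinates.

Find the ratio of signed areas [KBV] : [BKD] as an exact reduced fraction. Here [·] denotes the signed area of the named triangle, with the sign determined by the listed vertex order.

[KBV]:[BKD] = -25/28

Assign D = (0, 0), B = (1, 0), K = (0, 1) — the answer is frame-independent, so this choice is without loss of generality.
1. R lies on line DK with DR:RK = -3:5 ⇒ R = (0, -3/2)
2. Z lies on line BR with BZ:ZR = 5:2 ⇒ Z = (2/7, -15/14)
3. V is the midpoint of ZK ⇒ V = (1/7, -1/28)
2·[KBV] = -25/28, 2·[BKD] = 1
[KBV]:[BKD] = -25/28:1 = -25/28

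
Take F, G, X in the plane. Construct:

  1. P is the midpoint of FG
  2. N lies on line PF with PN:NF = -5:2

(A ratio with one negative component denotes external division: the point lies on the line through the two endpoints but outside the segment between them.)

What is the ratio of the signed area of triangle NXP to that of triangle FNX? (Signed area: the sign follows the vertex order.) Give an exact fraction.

Set F = (0, 0), G = (1, 0), X = (0, 1); any affine frame gives the same invariant.
1. P is the midpoint of FG ⇒ P = (1/2, 0)
2. N lies on line PF with PN:NF = -5:2 ⇒ N = (-1/3, 0)
2·[NXP] = -5/6, 2·[FNX] = -1/3
[NXP]:[FNX] = -5/6:-1/3 = 5/2

[NXP]:[FNX] = 5/2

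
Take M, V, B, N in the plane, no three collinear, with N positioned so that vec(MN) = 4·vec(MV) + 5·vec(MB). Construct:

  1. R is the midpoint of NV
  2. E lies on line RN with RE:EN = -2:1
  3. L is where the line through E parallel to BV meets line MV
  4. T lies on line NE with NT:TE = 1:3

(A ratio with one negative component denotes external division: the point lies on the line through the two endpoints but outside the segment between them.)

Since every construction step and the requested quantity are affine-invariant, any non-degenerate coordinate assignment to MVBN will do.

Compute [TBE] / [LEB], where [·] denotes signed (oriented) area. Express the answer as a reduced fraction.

[TBE]:[LEB] = -1/30

Choose coordinates M = (0, 0), V = (1, 0), B = (0, 1), N = (4, 5).
1. R is the midpoint of NV ⇒ R = (5/2, 5/2)
2. E lies on line RN with RE:EN = -2:1 ⇒ E = (11/2, 15/2)
3. L is where the line through E parallel to BV meets line MV ⇒ L = (13, 0)
4. T lies on line NE with NT:TE = 1:3 ⇒ T = (35/8, 45/8)
2·[TBE] = -3, 2·[LEB] = 90
[TBE]:[LEB] = -3:90 = -1/30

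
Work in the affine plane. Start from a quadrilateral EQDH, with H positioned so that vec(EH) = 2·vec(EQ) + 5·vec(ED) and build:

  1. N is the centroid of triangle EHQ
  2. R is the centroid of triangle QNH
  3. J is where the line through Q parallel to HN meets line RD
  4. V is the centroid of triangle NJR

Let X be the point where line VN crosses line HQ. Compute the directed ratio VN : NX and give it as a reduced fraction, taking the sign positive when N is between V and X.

VN:NX = -214/261

Assign E = (0, 0), Q = (1, 0), D = (0, 1), H = (2, 5) — the answer is frame-independent, so this choice is without loss of generality.
1. N is the centroid of triangle EHQ ⇒ N = (1, 5/3)
2. R is the centroid of triangle QNH ⇒ R = (4/3, 20/9)
3. J is where the line through Q parallel to HN meets line RD ⇒ J = (52/29, 230/87)
4. V is the centroid of triangle NJR ⇒ V = (359/261, 1705/783)
line VN meets HQ at X = (156/107, 245/107)
N = V + t·(X−V) with t = -214/47, so VN:NX = -214/47:261/47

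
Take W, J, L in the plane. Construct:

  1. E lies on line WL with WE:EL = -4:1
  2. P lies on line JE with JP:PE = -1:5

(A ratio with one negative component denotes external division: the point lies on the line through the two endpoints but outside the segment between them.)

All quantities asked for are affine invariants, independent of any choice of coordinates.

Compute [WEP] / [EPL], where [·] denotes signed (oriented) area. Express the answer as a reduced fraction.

Work in coordinates with W = (0, 0), J = (1, 0), L = (0, 1).
1. E lies on line WL with WE:EL = -4:1 ⇒ E = (0, 4/3)
2. P lies on line JE with JP:PE = -1:5 ⇒ P = (5/4, -1/3)
2·[WEP] = -5/3, 2·[EPL] = -5/12
[WEP]:[EPL] = -5/3:-5/12 = 4

[WEP]:[EPL] = 4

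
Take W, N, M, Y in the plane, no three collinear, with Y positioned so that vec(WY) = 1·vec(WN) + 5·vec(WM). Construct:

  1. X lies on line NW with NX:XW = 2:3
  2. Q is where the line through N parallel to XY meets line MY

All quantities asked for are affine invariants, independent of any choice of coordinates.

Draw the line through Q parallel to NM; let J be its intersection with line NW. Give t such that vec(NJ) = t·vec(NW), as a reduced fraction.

t = -135/17

Assign W = (0, 0), N = (1, 0), M = (0, 1), Y = (1, 5) — the answer is frame-independent, so this choice is without loss of generality.
1. X lies on line NW with NX:XW = 2:3 ⇒ X = (3/5, 0)
2. Q is where the line through N parallel to XY meets line MY ⇒ Q = (27/17, 125/17)
through Q parallel to NM: direction (-1, 1); meets NW at J = (152/17, 0)
J = N + t·(W−N) with t = -135/17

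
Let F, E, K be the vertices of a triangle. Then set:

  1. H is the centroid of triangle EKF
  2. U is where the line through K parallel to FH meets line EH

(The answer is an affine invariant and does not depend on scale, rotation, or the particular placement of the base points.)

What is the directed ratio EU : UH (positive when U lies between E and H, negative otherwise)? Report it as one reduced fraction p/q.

Choose coordinates F = (0, 0), E = (1, 0), K = (0, 1).
1. H is the centroid of triangle EKF ⇒ H = (1/3, 1/3)
2. U is where the line through K parallel to FH meets line EH ⇒ U = (-1/3, 2/3)
U = E + t·(H−E) with t = 2, so EU:UH = t:(1−t) = 2:-1

EU:UH = -2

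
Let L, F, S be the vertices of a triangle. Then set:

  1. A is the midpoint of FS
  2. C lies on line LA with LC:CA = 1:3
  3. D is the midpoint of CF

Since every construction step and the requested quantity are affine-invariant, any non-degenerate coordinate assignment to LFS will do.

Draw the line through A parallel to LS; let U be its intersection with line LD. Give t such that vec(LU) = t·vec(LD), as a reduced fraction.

Work in coordinates with L = (0, 0), F = (1, 0), S = (0, 1).
1. A is the midpoint of FS ⇒ A = (1/2, 1/2)
2. C lies on line LA with LC:CA = 1:3 ⇒ C = (1/8, 1/8)
3. D is the midpoint of CF ⇒ D = (9/16, 1/16)
through A parallel to LS: direction (0, 1); meets LD at U = (1/2, 1/18)
U = L + t·(D−L) with t = 8/9

t = 8/9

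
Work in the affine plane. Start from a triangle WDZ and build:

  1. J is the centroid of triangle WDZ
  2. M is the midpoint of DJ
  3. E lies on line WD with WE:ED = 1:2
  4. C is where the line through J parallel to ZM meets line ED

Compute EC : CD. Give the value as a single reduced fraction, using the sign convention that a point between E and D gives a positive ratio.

Assign W = (0, 0), D = (1, 0), Z = (0, 1) — the answer is frame-independent, so this choice is without loss of generality.
1. J is the centroid of triangle WDZ ⇒ J = (1/3, 1/3)
2. M is the midpoint of DJ ⇒ M = (2/3, 1/6)
3. E lies on line WD with WE:ED = 1:2 ⇒ E = (1/3, 0)
4. C is where the line through J parallel to ZM meets line ED ⇒ C = (3/5, 0)
C = E + t·(D−E) with t = 2/5, so EC:CD = t:(1−t) = 2/5:3/5

EC:CD = 2/3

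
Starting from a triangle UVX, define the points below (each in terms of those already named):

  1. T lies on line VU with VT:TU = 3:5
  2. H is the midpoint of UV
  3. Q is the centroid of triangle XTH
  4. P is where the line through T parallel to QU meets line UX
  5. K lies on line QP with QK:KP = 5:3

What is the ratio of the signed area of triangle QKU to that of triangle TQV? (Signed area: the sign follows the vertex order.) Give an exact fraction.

Set U = (0, 0), V = (1, 0), X = (0, 1); any affine frame gives the same invariant.
1. T lies on line VU with VT:TU = 3:5 ⇒ T = (5/8, 0)
2. H is the midpoint of UV ⇒ H = (1/2, 0)
3. Q is the centroid of triangle XTH ⇒ Q = (3/8, 1/3)
4. P is where the line through T parallel to QU meets line UX ⇒ P = (0, -5/9)
5. K lies on line QP with QK:KP = 5:3 ⇒ K = (9/64, -2/9)
2·[QKU] = -25/192, 2·[TQV] = -1/8
[QKU]:[TQV] = -25/192:-1/8 = 25/24

[QKU]:[TQV] = 25/24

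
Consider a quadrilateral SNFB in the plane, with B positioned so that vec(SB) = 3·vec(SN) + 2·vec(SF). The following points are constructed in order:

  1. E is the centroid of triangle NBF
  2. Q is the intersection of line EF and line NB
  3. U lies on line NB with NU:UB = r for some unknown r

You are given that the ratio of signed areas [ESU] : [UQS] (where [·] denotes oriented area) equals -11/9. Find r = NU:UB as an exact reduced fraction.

r = 5/2

Choose coordinates S = (0, 0), N = (1, 0), F = (0, 1), B = (3, 2).
1. E is the centroid of triangle NBF ⇒ E = (4/3, 1)
2. Q is the intersection of line EF and line NB ⇒ Q = (2, 1)
3. With NU:UB = r, write λ = r/(r+1) so U = N + λ·(B−N); U is affine-linear in λ
Every point depending on U is an affine combination of U and λ-independent points, so each such coordinate is linear in λ; the λ² term in each signed area is a multiple of (B−N)×(B−N) = 0, so 2·[ESU] and 2·[UQS] are each linear in λ. Evaluating at λ=0 and λ=1:
  2·[ESU] = -2/3·λ + 1,   2·[UQS] = -2·λ + 1
So [ESU]:[UQS] = (-2/3·λ + 1) / (-2·λ + 1). Setting this equal to -11/9:
  -2/3·λ + 1 = -11/9·(-2·λ + 1)  ⇒  λ = 5/7
Then r = λ/(1−λ) = (5/7)/(2/7) = 5/2. Check: with r = 5/2, U = (17/7, 10/7) and [ESU]:[UQS] = -11/9 as required.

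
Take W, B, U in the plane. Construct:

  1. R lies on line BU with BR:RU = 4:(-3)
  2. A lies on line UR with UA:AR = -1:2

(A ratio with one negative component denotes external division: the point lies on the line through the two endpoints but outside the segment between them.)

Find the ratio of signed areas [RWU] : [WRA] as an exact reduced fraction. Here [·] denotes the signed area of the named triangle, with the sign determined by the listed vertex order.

Choose coordinates W = (0, 0), B = (1, 0), U = (0, 1).
1. R lies on line BU with BR:RU = 4:(-3) ⇒ R = (-3, 4)
2. A lies on line UR with UA:AR = -1:2 ⇒ A = (3, -2)
2·[RWU] = 3, 2·[WRA] = -6
[RWU]:[WRA] = 3:-6 = -1/2

[RWU]:[WRA] = -1/2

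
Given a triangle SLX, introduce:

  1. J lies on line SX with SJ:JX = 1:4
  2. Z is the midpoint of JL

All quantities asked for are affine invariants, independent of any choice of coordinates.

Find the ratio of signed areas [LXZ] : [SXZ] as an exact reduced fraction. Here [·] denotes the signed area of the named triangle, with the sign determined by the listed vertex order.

Choose coordinates S = (0, 0), L = (1, 0), X = (0, 1).
1. J lies on line SX with SJ:JX = 1:4 ⇒ J = (0, 1/5)
2. Z is the midpoint of JL ⇒ Z = (1/2, 1/10)
2·[LXZ] = 2/5, 2·[SXZ] = -1/2
[LXZ]:[SXZ] = 2/5:-1/2 = -4/5

[LXZ]:[SXZ] = -4/5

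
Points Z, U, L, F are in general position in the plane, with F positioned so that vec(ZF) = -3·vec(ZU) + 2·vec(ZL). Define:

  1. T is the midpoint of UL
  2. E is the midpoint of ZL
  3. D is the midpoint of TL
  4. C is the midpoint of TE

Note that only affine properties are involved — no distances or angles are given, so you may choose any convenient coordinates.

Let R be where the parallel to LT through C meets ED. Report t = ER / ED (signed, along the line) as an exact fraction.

Assign Z = (0, 0), U = (1, 0), L = (0, 1), F = (-3, 2) — the answer is frame-independent, so this choice is without loss of generality.
1. T is the midpoint of UL ⇒ T = (1/2, 1/2)
2. E is the midpoint of ZL ⇒ E = (0, 1/2)
3. D is the midpoint of TL ⇒ D = (1/4, 3/4)
4. C is the midpoint of TE ⇒ C = (1/4, 1/2)
through C parallel to LT: direction (1/2, -1/2); meets ED at R = (1/8, 5/8)
R = E + t·(D−E) with t = 1/2

t = 1/2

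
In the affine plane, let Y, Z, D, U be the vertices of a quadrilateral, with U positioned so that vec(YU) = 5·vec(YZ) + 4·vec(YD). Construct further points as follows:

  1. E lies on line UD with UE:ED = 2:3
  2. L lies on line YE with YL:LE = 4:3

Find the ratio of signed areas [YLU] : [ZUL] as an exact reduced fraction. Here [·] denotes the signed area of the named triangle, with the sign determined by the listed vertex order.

Work in coordinates with Y = (0, 0), Z = (1, 0), D = (0, 1), U = (5, 4).
1. E lies on line UD with UE:ED = 2:3 ⇒ E = (3, 14/5)
2. L lies on line YE with YL:LE = 4:3 ⇒ L = (12/7, 8/5)
2·[YLU] = -8/7, 2·[ZUL] = 124/35
[YLU]:[ZUL] = -8/7:124/35 = -10/31

[YLU]:[ZUL] = -10/31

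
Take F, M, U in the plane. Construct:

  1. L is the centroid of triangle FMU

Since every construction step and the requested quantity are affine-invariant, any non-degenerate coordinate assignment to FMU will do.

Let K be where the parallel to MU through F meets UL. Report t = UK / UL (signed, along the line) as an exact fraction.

t = 3

Work in coordinates with F = (0, 0), M = (1, 0), U = (0, 1).
1. L is the centroid of triangle FMU ⇒ L = (1/3, 1/3)
through F parallel to MU: direction (-1, 1); meets UL at K = (1, -1)
K = U + t·(L−U) with t = 3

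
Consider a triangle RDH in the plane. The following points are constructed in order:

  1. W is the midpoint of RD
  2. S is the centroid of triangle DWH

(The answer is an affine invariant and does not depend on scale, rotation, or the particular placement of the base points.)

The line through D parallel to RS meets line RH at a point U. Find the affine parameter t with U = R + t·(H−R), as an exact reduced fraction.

t = -2/3

Assign R = (0, 0), D = (1, 0), H = (0, 1) — the answer is frame-independent, so this choice is without loss of generality.
1. W is the midpoint of RD ⇒ W = (1/2, 0)
2. S is the centroid of triangle DWH ⇒ S = (1/2, 1/3)
through D parallel to RS: direction (1/2, 1/3); meets RH at U = (0, -2/3)
U = R + t·(H−R) with t = -2/3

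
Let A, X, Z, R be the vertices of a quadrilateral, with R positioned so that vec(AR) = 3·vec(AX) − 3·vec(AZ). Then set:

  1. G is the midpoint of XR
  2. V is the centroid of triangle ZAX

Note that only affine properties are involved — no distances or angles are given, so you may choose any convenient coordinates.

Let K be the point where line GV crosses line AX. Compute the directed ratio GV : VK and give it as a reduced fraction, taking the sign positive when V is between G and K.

GV:VK = -11/2

Choose coordinates A = (0, 0), X = (1, 0), Z = (0, 1), R = (3, -3).
1. G is the midpoint of XR ⇒ G = (2, -3/2)
2. V is the centroid of triangle ZAX ⇒ V = (1/3, 1/3)
line GV meets AX at K = (7/11, 0)
V = G + t·(K−G) with t = 11/9, so GV:VK = 11/9:-2/9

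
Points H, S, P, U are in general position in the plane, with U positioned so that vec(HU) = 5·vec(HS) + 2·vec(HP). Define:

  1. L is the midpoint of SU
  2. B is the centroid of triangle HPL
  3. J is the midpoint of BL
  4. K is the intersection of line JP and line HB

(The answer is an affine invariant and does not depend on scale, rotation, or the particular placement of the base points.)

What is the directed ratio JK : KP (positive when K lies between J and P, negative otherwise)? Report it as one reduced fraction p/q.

Assign H = (0, 0), S = (1, 0), P = (0, 1), U = (5, 2) — the answer is frame-independent, so this choice is without loss of generality.
1. L is the midpoint of SU ⇒ L = (3, 1)
2. B is the centroid of triangle HPL ⇒ B = (1, 2/3)
3. J is the midpoint of BL ⇒ J = (2, 5/6)
4. K is the intersection of line JP and line HB ⇒ K = (4/3, 8/9)
K = J + t·(P−J) with t = 1/3, so JK:KP = t:(1−t) = 1/3:2/3

JK:KP = 1/2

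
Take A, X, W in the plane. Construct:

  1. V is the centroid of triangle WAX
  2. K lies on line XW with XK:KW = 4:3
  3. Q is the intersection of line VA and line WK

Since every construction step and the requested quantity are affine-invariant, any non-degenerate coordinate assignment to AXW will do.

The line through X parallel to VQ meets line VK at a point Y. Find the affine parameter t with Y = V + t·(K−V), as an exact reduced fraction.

Work in coordinates with A = (0, 0), X = (1, 0), W = (0, 1).
1. V is the centroid of triangle WAX ⇒ V = (1/3, 1/3)
2. K lies on line XW with XK:KW = 4:3 ⇒ K = (3/7, 4/7)
3. Q is the intersection of line VA and line WK ⇒ Q = (1/2, 1/2)
through X parallel to VQ: direction (1/6, 1/6); meets VK at Y = (-1/3, -4/3)
Y = V + t·(K−V) with t = -7

t = -7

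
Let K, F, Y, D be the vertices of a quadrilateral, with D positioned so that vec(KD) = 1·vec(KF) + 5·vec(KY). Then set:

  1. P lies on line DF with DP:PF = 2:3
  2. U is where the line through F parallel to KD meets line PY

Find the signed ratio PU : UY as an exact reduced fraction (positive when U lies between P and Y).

Choose coordinates K = (0, 0), F = (1, 0), Y = (0, 1), D = (1, 5).
1. P lies on line DF with DP:PF = 2:3 ⇒ P = (1, 3)
2. U is where the line through F parallel to KD meets line PY ⇒ U = (2, 5)
U = P + t·(Y−P) with t = -1, so PU:UY = t:(1−t) = -1:2

PU:UY = -1/2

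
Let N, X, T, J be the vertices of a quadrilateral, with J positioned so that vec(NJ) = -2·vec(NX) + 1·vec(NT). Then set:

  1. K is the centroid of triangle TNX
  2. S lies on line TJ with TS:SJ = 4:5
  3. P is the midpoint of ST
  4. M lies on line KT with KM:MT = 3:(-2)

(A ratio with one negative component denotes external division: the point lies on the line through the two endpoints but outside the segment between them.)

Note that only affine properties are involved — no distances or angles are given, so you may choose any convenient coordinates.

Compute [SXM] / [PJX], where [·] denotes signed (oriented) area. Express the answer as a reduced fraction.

[SXM]:[PJX] = 37/21

Work in coordinates with N = (0, 0), X = (1, 0), T = (0, 1), J = (-2, 1).
1. K is the centroid of triangle TNX ⇒ K = (1/3, 1/3)
2. S lies on line TJ with TS:SJ = 4:5 ⇒ S = (-8/9, 1)
3. P is the midpoint of ST ⇒ P = (-4/9, 1)
4. M lies on line KT with KM:MT = 3:(-2) ⇒ M = (-2/3, 7/3)
2·[SXM] = 74/27, 2·[PJX] = 14/9
[SXM]:[PJX] = 74/27:14/9 = 37/21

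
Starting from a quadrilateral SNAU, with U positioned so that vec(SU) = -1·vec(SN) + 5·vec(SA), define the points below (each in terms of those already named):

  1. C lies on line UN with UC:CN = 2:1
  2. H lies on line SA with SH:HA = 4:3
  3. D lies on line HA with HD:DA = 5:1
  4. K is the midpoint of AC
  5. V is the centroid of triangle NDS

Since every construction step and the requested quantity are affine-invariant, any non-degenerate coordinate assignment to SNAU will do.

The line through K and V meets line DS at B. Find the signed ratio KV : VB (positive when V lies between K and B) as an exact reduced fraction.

Work in coordinates with S = (0, 0), N = (1, 0), A = (0, 1), U = (-1, 5).
1. C lies on line UN with UC:CN = 2:1 ⇒ C = (1/3, 5/3)
2. H lies on line SA with SH:HA = 4:3 ⇒ H = (0, 4/7)
3. D lies on line HA with HD:DA = 5:1 ⇒ D = (0, 13/14)
4. K is the midpoint of AC ⇒ K = (1/6, 4/3)
5. V is the centroid of triangle NDS ⇒ V = (1/3, 13/42)
line KV meets DS at B = (0, 33/14)
V = K + t·(B−K) with t = -1, so KV:VB = -1:2

KV:VB = -1/2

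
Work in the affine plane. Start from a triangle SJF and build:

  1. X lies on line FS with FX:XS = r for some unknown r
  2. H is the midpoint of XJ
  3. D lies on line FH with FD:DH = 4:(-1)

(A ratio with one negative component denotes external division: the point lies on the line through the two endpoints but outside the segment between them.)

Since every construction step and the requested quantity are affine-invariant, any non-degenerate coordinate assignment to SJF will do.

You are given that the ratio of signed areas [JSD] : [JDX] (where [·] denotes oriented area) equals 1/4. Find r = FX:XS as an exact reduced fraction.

Set S = (0, 0), J = (1, 0), F = (0, 1); any affine frame gives the same invariant.
1. With FX:XS = r, write λ = r/(r+1) so X = F + λ·(S−F); X is affine-linear in λ
2. H is the midpoint of XJ ⇒ H is an affine combination of earlier points and hence also affine-linear in λ
3. D lies on line FH with FD:DH = 4:(-1) ⇒ D is an affine combination of earlier points and hence also affine-linear in λ
Every point depending on X is an affine combination of X and λ-independent points, so each such coordinate is linear in λ; the λ² term in each signed area is a multiple of (S−F)×(S−F) = 0, so 2·[JSD] and 2·[JDX] are each linear in λ. Evaluating at λ=0 and λ=1:
  2·[JSD] = 2/3·λ − 1/3,   2·[JDX] = -1/3·λ
So [JSD]:[JDX] = (2/3·λ − 1/3) / (-1/3·λ). Setting this equal to 1/4:
  2/3·λ − 1/3 = 1/4·(-1/3·λ)  ⇒  λ = 4/9
Then r = λ/(1−λ) = (4/9)/(5/9) = 4/5. Check: with r = 4/5, X = (0, 5/9) and [JSD]:[JDX] = 1/4 as required.

r = 4/5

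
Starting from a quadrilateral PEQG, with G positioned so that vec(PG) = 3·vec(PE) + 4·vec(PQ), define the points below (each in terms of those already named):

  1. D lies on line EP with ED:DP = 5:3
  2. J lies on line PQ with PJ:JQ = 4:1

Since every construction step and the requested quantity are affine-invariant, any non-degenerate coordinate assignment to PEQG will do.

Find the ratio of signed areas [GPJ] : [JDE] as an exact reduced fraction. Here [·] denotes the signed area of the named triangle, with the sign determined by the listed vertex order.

[GPJ]:[JDE] = -24/5

Choose coordinates P = (0, 0), E = (1, 0), Q = (0, 1), G = (3, 4).
1. D lies on line EP with ED:DP = 5:3 ⇒ D = (3/8, 0)
2. J lies on line PQ with PJ:JQ = 4:1 ⇒ J = (0, 4/5)
2·[GPJ] = -12/5, 2·[JDE] = 1/2
[GPJ]:[JDE] = -12/5:1/2 = -24/5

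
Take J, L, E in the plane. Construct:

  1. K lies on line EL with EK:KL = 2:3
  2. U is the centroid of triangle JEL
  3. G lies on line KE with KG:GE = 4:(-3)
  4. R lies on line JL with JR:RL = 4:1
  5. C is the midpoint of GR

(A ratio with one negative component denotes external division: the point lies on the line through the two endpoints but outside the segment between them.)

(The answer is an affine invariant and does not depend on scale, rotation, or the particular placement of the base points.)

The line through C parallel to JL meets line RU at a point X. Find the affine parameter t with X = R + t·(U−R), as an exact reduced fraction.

Work in coordinates with J = (0, 0), L = (1, 0), E = (0, 1).
1. K lies on line EL with EK:KL = 2:3 ⇒ K = (2/5, 3/5)
2. U is the centroid of triangle JEL ⇒ U = (1/3, 1/3)
3. G lies on line KE with KG:GE = 4:(-3) ⇒ G = (-6/5, 11/5)
4. R lies on line JL with JR:RL = 4:1 ⇒ R = (4/5, 0)
5. C is the midpoint of GR ⇒ C = (-1/5, 11/10)
through C parallel to JL: direction (1, 0); meets RU at X = (-37/50, 11/10)
X = R + t·(U−R) with t = 33/10

t = 33/10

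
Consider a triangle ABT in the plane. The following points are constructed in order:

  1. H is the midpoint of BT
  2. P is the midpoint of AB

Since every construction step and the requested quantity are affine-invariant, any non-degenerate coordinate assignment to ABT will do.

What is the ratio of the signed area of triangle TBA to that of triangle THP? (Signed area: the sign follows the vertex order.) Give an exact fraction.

Assign A = (0, 0), B = (1, 0), T = (0, 1) — the answer is frame-independent, so this choice is without loss of generality.
1. H is the midpoint of BT ⇒ H = (1/2, 1/2)
2. P is the midpoint of AB ⇒ P = (1/2, 0)
2·[TBA] = -1, 2·[THP] = -1/4
[TBA]:[THP] = -1:-1/4 = 4

[TBA]:[THP] = 4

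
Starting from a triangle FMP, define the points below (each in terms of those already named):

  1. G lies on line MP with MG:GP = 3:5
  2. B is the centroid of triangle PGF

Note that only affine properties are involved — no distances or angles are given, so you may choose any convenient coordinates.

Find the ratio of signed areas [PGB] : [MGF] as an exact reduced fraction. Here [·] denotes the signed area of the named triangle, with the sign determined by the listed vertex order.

[PGB]:[MGF] = -5/9

Set F = (0, 0), M = (1, 0), P = (0, 1); any affine frame gives the same invariant.
1. G lies on line MP with MG:GP = 3:5 ⇒ G = (5/8, 3/8)
2. B is the centroid of triangle PGF ⇒ B = (5/24, 11/24)
2·[PGB] = -5/24, 2·[MGF] = 3/8
[PGB]:[MGF] = -5/24:3/8 = -5/9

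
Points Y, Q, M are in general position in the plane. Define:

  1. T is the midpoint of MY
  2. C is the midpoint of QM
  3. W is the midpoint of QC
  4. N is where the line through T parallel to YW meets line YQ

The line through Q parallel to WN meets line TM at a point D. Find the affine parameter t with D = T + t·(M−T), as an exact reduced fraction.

Assign Y = (0, 0), Q = (1, 0), M = (0, 1) — the answer is frame-independent, so this choice is without loss of generality.
1. T is the midpoint of MY ⇒ T = (0, 1/2)
2. C is the midpoint of QM ⇒ C = (1/2, 1/2)
3. W is the midpoint of QC ⇒ W = (3/4, 1/4)
4. N is where the line through T parallel to YW meets line YQ ⇒ N = (-3/2, 0)
through Q parallel to WN: direction (-9/4, -1/4); meets TM at D = (0, -1/9)
D = T + t·(M−T) with t = -11/9

t = -11/9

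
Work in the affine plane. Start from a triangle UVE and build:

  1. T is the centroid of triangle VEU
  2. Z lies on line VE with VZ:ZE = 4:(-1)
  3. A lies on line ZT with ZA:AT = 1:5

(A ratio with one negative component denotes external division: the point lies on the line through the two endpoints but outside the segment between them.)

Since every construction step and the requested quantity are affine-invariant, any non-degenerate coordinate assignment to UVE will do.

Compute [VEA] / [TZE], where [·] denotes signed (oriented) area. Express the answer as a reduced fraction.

Assign U = (0, 0), V = (1, 0), E = (0, 1) — the answer is frame-independent, so this choice is without loss of generality.
1. T is the centroid of triangle VEU ⇒ T = (1/3, 1/3)
2. Z lies on line VE with VZ:ZE = 4:(-1) ⇒ Z = (-1/3, 4/3)
3. A lies on line ZT with ZA:AT = 1:5 ⇒ A = (-2/9, 7/6)
2·[VEA] = 1/18, 2·[TZE] = -1/9
[VEA]:[TZE] = 1/18:-1/9 = -1/2

[VEA]:[TZE] = -1/2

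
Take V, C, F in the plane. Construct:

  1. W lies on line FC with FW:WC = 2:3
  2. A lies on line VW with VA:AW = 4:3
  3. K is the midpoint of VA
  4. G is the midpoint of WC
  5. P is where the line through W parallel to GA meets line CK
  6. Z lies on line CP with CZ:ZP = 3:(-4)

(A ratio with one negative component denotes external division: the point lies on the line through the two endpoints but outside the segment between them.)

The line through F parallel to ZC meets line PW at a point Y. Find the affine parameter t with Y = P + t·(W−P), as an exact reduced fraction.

Choose coordinates V = (0, 0), C = (1, 0), F = (0, 1).
1. W lies on line FC with FW:WC = 2:3 ⇒ W = (2/5, 3/5)
2. A lies on line VW with VA:AW = 4:3 ⇒ A = (8/35, 12/35)
3. K is the midpoint of VA ⇒ K = (4/35, 6/35)
4. G is the midpoint of WC ⇒ G = (7/10, 3/10)
5. P is where the line through W parallel to GA meets line CK ⇒ P = (-151/35, 36/35)
6. Z lies on line CP with CZ:ZP = 3:(-4) ⇒ Z = (593/35, -108/35)
through F parallel to ZC: direction (-558/35, 108/35); meets PW at Y = (124/35, 11/35)
Y = P + t·(W−P) with t = 5/3

t = 5/3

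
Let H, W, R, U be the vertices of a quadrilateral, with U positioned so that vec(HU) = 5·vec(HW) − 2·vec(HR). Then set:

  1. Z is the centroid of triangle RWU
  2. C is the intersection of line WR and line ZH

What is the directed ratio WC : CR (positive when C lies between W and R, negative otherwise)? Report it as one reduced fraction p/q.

WC:CR = -1/6

Assign H = (0, 0), W = (1, 0), R = (0, 1), U = (5, -2) — the answer is frame-independent, so this choice is without loss of generality.
1. Z is the centroid of triangle RWU ⇒ Z = (2, -1/3)
2. C is the intersection of line WR and line ZH ⇒ C = (6/5, -1/5)
C = W + t·(R−W) with t = -1/5, so WC:CR = t:(1−t) = -1/5:6/5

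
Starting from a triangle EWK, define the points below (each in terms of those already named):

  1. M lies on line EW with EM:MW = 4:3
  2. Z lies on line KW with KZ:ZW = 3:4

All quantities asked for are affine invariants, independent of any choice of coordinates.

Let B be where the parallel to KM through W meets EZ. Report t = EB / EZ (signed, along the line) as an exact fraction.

Choose coordinates E = (0, 0), W = (1, 0), K = (0, 1).
1. M lies on line EW with EM:MW = 4:3 ⇒ M = (4/7, 0)
2. Z lies on line KW with KZ:ZW = 3:4 ⇒ Z = (3/7, 4/7)
through W parallel to KM: direction (4/7, -1); meets EZ at B = (21/37, 28/37)
B = E + t·(Z−E) with t = 49/37

t = 49/37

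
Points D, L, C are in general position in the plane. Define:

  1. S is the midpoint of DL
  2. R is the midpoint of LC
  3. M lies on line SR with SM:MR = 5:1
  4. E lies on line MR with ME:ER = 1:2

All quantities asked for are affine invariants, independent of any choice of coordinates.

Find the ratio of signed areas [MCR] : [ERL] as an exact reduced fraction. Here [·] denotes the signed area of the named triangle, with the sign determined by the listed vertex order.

[MCR]:[ERL] = 3/2

Work in coordinates with D = (0, 0), L = (1, 0), C = (0, 1).
1. S is the midpoint of DL ⇒ S = (1/2, 0)
2. R is the midpoint of LC ⇒ R = (1/2, 1/2)
3. M lies on line SR with SM:MR = 5:1 ⇒ M = (1/2, 5/12)
4. E lies on line MR with ME:ER = 1:2 ⇒ E = (1/2, 4/9)
2·[MCR] = -1/24, 2·[ERL] = -1/36
[MCR]:[ERL] = -1/24:-1/36 = 3/2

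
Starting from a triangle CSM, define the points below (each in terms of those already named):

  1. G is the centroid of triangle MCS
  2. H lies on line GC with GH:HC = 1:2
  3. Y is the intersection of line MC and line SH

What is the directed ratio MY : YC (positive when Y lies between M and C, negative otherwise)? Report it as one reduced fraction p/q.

MY:YC = 5/2

Choose coordinates C = (0, 0), S = (1, 0), M = (0, 1).
1. G is the centroid of triangle MCS ⇒ G = (1/3, 1/3)
2. H lies on line GC with GH:HC = 1:2 ⇒ H = (2/9, 2/9)
3. Y is the intersection of line MC and line SH ⇒ Y = (0, 2/7)
Y = M + t·(C−M) with t = 5/7, so MY:YC = t:(1−t) = 5/7:2/7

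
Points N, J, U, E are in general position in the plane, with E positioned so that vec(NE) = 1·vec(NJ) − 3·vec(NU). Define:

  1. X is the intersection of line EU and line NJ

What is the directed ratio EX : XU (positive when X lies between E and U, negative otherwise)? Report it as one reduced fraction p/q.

Choose coordinates N = (0, 0), J = (1, 0), U = (0, 1), E = (1, -3).
1. X is the intersection of line EU and line NJ ⇒ X = (1/4, 0)
X = E + t·(U−E) with t = 3/4, so EX:XU = t:(1−t) = 3/4:1/4

EX:XU = 3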